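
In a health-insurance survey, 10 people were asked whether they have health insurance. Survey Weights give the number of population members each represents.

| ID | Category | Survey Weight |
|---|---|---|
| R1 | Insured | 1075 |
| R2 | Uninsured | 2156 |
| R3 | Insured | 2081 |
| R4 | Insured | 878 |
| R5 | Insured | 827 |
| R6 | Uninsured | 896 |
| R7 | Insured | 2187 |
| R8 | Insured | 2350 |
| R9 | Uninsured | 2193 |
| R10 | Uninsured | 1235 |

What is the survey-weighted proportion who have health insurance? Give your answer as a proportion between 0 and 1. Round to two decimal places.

0.59

Sum of weights for 'Insured' = 1075 + 2081 + 878 + 827 + 2187 + 2350 = 9398
Total weight = 15878
Weighted proportion = 9398 / 15878 = 0.59188815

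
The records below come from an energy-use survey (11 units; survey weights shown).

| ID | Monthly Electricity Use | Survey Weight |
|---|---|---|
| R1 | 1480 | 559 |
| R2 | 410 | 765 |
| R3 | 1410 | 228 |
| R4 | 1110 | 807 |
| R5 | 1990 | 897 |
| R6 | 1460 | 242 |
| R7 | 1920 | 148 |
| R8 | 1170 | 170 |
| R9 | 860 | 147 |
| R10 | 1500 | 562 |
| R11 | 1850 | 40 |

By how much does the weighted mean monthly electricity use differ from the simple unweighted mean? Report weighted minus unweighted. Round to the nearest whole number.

Unweighted sum = 1480 + 410 + 1410 + 1110 + 1990 + 1460 + 1920 + 1170 + 860 + 1500 + 1850 = 15160
Unweighted mean = 15160 / 11 = 1378.1818
Weighted sum = 1480×559 + 410×765 + 1410×228 + 1110×807 + 1990×897 + 1460×242 + 1920×148 + 1170×170 + 860×147 + 1500×562 + 1850×40
  = 827320 + 313650 + 321480 + 895770 + 1785030 + 353320 + 284160 + 198900 + 126420 + 843000 + 74000 = 6023050
Sum of weights = 559 + 765 + 228 + 807 + 897 + 242 + 148 + 170 + 147 + 562 + 40 = 4565
Weighted mean = 6023050 / 4565 = 1319.3976
Difference (weighted minus unweighted) = -58.784228

-59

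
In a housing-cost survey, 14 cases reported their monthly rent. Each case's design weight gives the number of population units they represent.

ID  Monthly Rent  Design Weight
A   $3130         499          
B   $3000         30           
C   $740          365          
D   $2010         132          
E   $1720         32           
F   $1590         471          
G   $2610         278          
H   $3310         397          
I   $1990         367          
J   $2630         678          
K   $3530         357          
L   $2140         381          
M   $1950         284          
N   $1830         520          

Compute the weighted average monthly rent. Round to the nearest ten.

Weighted sum = 11125290
Sum of weights = 4791
Weighted mean = 11125290 / 4791 = 2322.1227

2320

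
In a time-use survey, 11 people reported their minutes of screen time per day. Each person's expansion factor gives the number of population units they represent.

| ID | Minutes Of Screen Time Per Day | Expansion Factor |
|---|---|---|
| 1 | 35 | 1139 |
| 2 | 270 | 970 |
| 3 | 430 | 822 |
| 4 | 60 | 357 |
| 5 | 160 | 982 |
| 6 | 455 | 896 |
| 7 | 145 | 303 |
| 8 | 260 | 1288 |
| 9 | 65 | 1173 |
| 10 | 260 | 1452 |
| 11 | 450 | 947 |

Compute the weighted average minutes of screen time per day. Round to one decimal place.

Weighted sum = 2500175
Sum of weights = 1139 + 970 + 822 + 357 + 982 + 896 + 303 + 1288 + 1173 + 1452 + 947 = 10329
Weighted mean = 2500175 / 10329 = 242.05393

242.1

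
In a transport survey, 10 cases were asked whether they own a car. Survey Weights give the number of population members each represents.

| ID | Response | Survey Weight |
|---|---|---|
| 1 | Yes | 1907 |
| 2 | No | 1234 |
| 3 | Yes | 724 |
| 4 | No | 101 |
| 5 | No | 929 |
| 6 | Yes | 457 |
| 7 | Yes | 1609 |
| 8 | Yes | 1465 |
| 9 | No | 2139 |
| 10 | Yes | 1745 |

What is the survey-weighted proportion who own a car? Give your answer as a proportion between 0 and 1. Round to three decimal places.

Sum of weights for 'Yes' = 1907 + 724 + 457 + 1609 + 1465 + 1745 = 7907
Total weight = 1907 + 1234 + 724 + 101 + 929 + 457 + 1609 + 1465 + 2139 + 1745 = 12310
Weighted proportion = 7907 / 12310 = 0.64232331

0.642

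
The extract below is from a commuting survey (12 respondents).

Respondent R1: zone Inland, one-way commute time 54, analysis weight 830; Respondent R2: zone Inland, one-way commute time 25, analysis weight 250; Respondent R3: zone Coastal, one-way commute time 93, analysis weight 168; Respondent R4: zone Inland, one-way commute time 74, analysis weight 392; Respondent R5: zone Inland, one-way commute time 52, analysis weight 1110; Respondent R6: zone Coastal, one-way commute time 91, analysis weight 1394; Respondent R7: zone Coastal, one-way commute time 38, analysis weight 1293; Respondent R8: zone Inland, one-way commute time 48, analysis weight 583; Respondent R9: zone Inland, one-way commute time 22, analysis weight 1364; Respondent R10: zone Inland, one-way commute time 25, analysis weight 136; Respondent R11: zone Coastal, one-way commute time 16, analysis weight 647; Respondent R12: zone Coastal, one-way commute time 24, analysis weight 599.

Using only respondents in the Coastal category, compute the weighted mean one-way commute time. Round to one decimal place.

Coastal rows: R3, R6, R7, R11, R12
Weighted sum = 93×168 + 91×1394 + 38×1293 + 16×647 + 24×599
  = 15624 + 126854 + 49134 + 10352 + 14376 = 216340
Sum of weights = 168 + 1394 + 1293 + 647 + 599 = 4101
Weighted mean = 216340 / 4101 = 52.752987

52.8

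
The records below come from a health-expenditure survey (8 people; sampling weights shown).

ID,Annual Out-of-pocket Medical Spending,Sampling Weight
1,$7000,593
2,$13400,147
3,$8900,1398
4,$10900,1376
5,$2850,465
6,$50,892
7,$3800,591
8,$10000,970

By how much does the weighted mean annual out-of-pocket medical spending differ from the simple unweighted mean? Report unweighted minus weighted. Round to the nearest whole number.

Unweighted sum = 7000 + 13400 + 8900 + 10900 + 2850 + 50 + 3800 + 10000 = 56900
Unweighted mean = 56900 / 8 = 7112.5
Weighted sum = 7000×593 + 13400×147 + 8900×1398 + 10900×1376 + 2850×465 + 50×892 + 3800×591 + 10000×970
  = 4151000 + 1969800 + 12442200 + 14998400 + 1325250 + 44600 + 2245800 + 9700000 = 46877050
Sum of weights = 6432
Weighted mean = 46877050 / 6432 = 7288.0986
Difference (unweighted minus weighted) = -175.59857

-176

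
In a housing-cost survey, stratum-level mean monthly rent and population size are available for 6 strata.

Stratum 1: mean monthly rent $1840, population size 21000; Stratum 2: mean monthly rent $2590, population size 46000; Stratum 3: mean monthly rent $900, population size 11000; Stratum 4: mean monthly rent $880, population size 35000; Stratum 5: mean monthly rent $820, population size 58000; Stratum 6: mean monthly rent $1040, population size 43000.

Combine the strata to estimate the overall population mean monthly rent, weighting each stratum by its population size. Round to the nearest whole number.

1359

Σ Nₕ·x̄ₕ = 1840×21000 + 2590×46000 + 900×11000 + 880×35000 + 820×58000 + 1040×43000
  = 38640000 + 119140000 + 9900000 + 30800000 + 47560000 + 44720000 = 290760000
Σ Nₕ = 21000 + 46000 + 11000 + 35000 + 58000 + 43000 = 214000
Overall mean = 290760000 / 214000 = 1358.6916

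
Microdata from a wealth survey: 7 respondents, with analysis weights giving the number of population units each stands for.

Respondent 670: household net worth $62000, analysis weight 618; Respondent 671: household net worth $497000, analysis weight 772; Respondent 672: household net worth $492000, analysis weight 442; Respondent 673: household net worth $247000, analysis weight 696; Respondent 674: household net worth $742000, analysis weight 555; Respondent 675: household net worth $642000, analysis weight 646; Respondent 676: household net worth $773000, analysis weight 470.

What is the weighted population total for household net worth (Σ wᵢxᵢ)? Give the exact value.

2001228000

Weighted total = 62000×618 + 497000×772 + 492000×442 + 247000×696 + 742000×555 + 642000×646 + 773000×470
  = 2001228000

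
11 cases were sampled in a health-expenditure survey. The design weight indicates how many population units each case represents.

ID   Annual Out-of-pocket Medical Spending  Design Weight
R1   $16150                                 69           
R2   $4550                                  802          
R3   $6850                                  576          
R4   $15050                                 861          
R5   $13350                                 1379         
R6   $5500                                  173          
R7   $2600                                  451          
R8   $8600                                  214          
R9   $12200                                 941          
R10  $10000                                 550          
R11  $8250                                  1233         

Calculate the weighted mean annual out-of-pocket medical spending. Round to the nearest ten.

Weighted sum = 16150×69 + 4550×802 + 6850×576 + 15050×861 + 13350×1379 + 5500×173 + 2600×451 + 8600×214 + 12200×941 + 10000×550 + 8250×1233
  = 1114350 + 3649100 + 3945600 + 12958050 + 18409650 + 951500 + 1172600 + 1840400 + 11480200 + 5500000 + 10172250 = 71193700
Sum of weights = 69 + 802 + 576 + 861 + 1379 + 173 + 451 + 214 + 941 + 550 + 1233 = 7249
Weighted mean = 71193700 / 7249 = 9821.1753

9820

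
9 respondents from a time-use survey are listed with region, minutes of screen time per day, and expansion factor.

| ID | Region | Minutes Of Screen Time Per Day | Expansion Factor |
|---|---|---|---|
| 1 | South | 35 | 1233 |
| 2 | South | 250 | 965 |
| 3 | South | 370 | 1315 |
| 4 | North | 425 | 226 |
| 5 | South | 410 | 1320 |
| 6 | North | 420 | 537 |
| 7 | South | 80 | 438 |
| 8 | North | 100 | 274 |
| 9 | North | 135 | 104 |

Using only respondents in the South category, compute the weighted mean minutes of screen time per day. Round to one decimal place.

255.6

South rows: 1, 2, 3, 5, 7
Weighted sum = 35×1233 + 250×965 + 370×1315 + 410×1320 + 80×438
  = 1347195
Sum of weights = 1233 + 965 + 1315 + 1320 + 438 = 5271
Weighted mean = 1347195 / 5271 = 255.58623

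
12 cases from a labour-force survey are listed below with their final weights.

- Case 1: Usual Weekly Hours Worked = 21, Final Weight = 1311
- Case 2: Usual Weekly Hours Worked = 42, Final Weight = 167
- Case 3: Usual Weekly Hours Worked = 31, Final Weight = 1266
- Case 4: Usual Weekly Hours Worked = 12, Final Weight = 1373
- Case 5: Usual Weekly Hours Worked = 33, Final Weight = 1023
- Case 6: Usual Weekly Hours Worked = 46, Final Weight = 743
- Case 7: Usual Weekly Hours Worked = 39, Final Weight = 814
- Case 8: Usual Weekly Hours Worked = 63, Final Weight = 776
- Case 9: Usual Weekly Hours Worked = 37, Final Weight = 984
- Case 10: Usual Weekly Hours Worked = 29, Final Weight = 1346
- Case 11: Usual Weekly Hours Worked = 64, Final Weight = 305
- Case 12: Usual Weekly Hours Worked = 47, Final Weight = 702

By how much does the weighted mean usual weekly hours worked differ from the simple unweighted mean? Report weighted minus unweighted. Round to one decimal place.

Unweighted sum = 21 + 42 + 31 + 12 + 33 + 46 + 39 + 63 + 37 + 29 + 64 + 47 = 464
Unweighted mean = 464 / 12 = 38.666667
Weighted sum = 21×1311 + 42×167 + 31×1266 + 12×1373 + 33×1023 + 46×743 + 39×814 + 63×776 + 37×984 + 29×1346 + 64×305 + 47×702
  = 366794
Sum of weights = 1311 + 167 + 1266 + 1373 + 1023 + 743 + 814 + 776 + 984 + 1346 + 305 + 702 = 10810
Weighted mean = 366794 / 10810 = 33.93099
Difference (weighted minus unweighted) = -4.7356768

-4.7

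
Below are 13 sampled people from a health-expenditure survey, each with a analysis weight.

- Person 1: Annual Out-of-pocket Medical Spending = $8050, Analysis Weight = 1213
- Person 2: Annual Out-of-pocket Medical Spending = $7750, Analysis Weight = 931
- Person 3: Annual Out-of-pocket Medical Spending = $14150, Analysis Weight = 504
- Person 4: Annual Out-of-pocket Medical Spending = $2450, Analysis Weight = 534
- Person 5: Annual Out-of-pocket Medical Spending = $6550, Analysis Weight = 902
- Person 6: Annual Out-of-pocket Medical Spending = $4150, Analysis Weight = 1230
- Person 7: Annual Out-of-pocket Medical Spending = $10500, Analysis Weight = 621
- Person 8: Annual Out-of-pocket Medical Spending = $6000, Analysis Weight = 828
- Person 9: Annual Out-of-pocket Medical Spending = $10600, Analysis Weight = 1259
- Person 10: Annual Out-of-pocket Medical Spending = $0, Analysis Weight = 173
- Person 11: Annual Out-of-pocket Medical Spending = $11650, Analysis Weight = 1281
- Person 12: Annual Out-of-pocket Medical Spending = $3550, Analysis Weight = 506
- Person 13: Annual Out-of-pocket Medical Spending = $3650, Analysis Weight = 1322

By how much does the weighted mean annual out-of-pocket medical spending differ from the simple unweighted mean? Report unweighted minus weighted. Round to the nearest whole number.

-476

Unweighted sum = 89050
Unweighted mean = 89050 / 13 = 6850
Weighted sum = 82811550
Sum of weights = 11304
Weighted mean = 82811550 / 11304 = 7325.8625
Difference (unweighted minus weighted) = -475.86253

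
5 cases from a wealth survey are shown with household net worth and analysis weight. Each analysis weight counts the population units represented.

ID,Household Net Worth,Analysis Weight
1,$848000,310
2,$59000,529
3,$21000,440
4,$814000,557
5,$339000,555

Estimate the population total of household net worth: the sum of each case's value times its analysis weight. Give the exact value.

Weighted total = 944874000

944874000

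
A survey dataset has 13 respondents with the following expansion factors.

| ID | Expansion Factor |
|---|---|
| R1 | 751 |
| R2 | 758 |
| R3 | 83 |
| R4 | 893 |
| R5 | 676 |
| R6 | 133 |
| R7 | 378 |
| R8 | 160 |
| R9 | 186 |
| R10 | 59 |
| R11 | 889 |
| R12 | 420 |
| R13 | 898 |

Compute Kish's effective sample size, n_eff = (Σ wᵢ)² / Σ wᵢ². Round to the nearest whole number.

Σ wᵢ = 6284
Σ wᵢ² = 4397254
n_eff = 6284² / 4397254 = 39488656 / 4397254 = 8.9802991

9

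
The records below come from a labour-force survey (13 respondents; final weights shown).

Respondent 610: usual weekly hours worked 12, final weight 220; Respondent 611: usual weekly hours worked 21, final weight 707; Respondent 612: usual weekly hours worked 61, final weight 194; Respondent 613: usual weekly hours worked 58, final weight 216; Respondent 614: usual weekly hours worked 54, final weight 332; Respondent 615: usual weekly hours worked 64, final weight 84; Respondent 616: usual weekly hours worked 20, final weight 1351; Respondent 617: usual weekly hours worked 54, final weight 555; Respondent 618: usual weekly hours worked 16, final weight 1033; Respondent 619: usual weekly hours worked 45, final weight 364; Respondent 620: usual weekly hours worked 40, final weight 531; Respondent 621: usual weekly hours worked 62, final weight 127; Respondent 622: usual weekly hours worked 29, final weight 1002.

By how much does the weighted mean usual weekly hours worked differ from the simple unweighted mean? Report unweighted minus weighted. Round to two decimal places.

Unweighted sum = 536
Unweighted mean = 536 / 13 = 41.230769
Weighted sum = 213223
Sum of weights = 6716
Weighted mean = 213223 / 6716 = 31.748511
Difference (unweighted minus weighted) = 9.4822582

9.48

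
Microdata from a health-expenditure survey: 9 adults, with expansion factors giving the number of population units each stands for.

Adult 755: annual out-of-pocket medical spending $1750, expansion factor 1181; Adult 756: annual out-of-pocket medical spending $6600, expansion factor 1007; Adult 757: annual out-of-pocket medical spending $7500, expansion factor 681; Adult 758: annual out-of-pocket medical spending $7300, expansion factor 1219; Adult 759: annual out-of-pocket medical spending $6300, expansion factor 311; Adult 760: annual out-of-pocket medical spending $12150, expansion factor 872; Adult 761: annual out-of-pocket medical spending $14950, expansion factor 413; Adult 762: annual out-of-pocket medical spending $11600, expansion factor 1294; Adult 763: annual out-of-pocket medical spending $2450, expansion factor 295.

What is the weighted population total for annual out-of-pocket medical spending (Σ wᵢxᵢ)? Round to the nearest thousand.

Weighted total = 57180750

57181000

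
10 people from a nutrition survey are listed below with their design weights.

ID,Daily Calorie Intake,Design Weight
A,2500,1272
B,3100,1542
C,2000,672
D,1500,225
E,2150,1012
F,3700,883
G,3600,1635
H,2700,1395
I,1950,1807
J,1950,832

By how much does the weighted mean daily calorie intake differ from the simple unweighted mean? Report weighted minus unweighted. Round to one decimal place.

135.4

Unweighted sum = 25150
Unweighted mean = 25150 / 10 = 2515
Weighted sum = 2500×1272 + 3100×1542 + 2000×672 + 1500×225 + 2150×1012 + 3700×883 + 3600×1635 + 2700×1395 + 1950×1807 + 1950×832
  = 29883150
Sum of weights = 11275
Weighted mean = 29883150 / 11275 = 2650.3902
Difference (weighted minus unweighted) = 135.39024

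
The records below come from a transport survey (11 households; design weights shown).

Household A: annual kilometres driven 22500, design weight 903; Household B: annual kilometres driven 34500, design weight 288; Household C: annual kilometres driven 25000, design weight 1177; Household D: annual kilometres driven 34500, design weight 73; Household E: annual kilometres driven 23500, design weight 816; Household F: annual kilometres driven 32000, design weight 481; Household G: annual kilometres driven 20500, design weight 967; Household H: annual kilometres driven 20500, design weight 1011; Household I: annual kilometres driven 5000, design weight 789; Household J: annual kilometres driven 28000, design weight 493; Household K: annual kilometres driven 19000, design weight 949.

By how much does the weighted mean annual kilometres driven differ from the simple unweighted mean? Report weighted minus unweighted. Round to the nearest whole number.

Unweighted sum = 22500 + 34500 + 25000 + 34500 + 23500 + 32000 + 20500 + 20500 + 5000 + 28000 + 19000 = 265000
Unweighted mean = 265000 / 11 = 24090.909
Weighted sum = 173094000
Sum of weights = 903 + 288 + 1177 + 73 + 816 + 481 + 967 + 1011 + 789 + 493 + 949 = 7947
Weighted mean = 173094000 / 7947 = 21781.049
Difference (weighted minus unweighted) = -2309.8596

-2310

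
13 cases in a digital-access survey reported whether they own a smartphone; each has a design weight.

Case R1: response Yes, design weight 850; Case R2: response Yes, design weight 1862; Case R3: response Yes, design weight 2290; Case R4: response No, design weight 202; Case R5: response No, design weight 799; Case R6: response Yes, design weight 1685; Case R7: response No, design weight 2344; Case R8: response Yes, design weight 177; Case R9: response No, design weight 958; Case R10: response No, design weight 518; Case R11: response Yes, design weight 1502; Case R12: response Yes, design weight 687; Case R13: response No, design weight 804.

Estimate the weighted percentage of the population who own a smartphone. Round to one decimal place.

61.7

Sum of weights for 'Yes' = 850 + 1862 + 2290 + 1685 + 177 + 1502 + 687 = 9053
Total weight = 14678
Weighted proportion = 9053 / 14678 = 0.6167734 → 61.67734%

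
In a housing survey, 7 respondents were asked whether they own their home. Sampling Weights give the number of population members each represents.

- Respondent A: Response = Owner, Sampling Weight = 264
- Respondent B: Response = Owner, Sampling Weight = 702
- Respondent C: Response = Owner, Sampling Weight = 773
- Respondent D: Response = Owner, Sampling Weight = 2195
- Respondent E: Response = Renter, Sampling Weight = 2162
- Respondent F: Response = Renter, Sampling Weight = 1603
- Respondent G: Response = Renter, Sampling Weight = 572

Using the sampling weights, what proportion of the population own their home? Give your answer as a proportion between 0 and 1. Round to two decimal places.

0.48

Sum of weights for 'Owner' = 264 + 702 + 773 + 2195 = 3934
Total weight = 264 + 702 + 773 + 2195 + 2162 + 1603 + 572 = 8271
Weighted proportion = 3934 / 8271 = 0.47563777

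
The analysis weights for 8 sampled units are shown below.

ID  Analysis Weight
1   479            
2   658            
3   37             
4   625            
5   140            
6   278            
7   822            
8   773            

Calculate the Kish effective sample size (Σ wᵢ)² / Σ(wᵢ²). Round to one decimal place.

6.0

Σ wᵢ = 479 + 658 + 37 + 625 + 140 + 278 + 822 + 773 = 3812
Σ wᵢ² = 229441 + 432964 + 1369 + 390625 + 19600 + 77284 + 675684 + 597529 = 2424496
n_eff = 3812² / 2424496 = 14531344 / 2424496 = 5.9935525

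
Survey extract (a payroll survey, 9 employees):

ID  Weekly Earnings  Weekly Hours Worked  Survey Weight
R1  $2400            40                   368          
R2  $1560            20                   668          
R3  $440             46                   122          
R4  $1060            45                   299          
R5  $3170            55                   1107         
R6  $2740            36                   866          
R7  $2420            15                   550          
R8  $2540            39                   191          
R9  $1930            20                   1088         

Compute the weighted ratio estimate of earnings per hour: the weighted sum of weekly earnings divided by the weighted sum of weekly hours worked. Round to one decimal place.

68.5

Σ wᵢ·y = 2400×368 + 1560×668 + 440×122 + 1060×299 + 3170×1107 + 2740×866 + 2420×550 + 2540×191 + 1930×1088
  = 883200 + 1042080 + 53680 + 316940 + 3509190 + 2372840 + 1331000 + 485140 + 2099840 = 12093910
Σ wᵢ·x = 40×368 + 20×668 + 46×122 + 45×299 + 55×1107 + 36×866 + 15×550 + 39×191 + 20×1088
  = 176667
Ratio = 12093910 / 176667 = 68.455965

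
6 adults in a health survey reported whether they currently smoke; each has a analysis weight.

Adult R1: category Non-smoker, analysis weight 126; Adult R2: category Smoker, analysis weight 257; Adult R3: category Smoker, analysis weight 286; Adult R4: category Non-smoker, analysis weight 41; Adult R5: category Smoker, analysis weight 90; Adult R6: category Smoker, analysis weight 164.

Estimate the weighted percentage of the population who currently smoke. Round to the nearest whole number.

Sum of weights for 'Smoker' = 257 + 286 + 90 + 164 = 797
Total weight = 126 + 257 + 286 + 41 + 90 + 164 = 964
Weighted proportion = 797 / 964 = 0.82676349 → 82.676349%

83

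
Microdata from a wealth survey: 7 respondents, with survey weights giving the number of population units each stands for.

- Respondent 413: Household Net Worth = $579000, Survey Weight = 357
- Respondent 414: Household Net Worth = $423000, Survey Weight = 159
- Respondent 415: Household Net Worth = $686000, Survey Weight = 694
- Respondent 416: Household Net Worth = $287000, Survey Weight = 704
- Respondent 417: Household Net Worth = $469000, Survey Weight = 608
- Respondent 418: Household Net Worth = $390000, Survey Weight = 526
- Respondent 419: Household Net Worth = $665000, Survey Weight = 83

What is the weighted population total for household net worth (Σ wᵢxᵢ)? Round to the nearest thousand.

1497579000

Weighted total = 579000×357 + 423000×159 + 686000×694 + 287000×704 + 469000×608 + 390000×526 + 665000×83
  = 206703000 + 67257000 + 476084000 + 202048000 + 285152000 + 205140000 + 55195000 = 1497579000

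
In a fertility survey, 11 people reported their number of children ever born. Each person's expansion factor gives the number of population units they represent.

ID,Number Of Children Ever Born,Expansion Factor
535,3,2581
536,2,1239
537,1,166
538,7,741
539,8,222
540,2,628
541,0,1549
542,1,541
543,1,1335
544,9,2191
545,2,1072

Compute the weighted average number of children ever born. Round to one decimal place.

Weighted sum = 3×2581 + 2×1239 + 1×166 + 7×741 + 8×222 + 2×628 + 0×1549 + 1×541 + 1×1335 + 9×2191 + 2×1072
  = 7743 + 2478 + 166 + 5187 + 1776 + 1256 + 0 + 541 + 1335 + 19719 + 2144 = 42345
Sum of weights = 2581 + 1239 + 166 + 741 + 222 + 628 + 1549 + 541 + 1335 + 2191 + 1072 = 12265
Weighted mean = 42345 / 12265 = 3.4525071

3.5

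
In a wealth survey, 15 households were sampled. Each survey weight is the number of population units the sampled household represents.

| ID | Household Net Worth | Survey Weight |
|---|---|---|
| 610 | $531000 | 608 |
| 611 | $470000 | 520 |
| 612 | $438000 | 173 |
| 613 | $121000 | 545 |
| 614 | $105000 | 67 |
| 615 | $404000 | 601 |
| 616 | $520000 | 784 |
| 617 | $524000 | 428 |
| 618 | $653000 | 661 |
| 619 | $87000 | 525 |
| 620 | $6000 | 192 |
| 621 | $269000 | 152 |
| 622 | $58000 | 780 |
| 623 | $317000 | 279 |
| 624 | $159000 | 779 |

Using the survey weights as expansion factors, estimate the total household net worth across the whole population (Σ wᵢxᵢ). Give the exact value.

Weighted total = 2367650000

2367650000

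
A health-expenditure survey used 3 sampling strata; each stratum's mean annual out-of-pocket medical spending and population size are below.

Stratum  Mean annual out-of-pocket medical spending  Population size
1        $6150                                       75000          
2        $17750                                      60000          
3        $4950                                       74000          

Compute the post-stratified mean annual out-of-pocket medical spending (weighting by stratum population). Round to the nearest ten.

Σ Nₕ·x̄ₕ = 6150×75000 + 17750×60000 + 4950×74000
  = 1892550000
Σ Nₕ = 75000 + 60000 + 74000 = 209000
Overall mean = 1892550000 / 209000 = 9055.2632

9060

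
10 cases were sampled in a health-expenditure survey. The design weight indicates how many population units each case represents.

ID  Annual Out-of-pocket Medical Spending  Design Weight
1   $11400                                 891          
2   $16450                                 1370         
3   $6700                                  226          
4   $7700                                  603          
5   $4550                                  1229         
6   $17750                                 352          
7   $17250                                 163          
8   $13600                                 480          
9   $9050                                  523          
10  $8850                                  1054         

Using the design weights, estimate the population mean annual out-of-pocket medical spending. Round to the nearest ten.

10750

Weighted sum = 11400×891 + 16450×1370 + 6700×226 + 7700×603 + 4550×1229 + 17750×352 + 17250×163 + 13600×480 + 9050×523 + 8850×1054
  = 10157400 + 22536500 + 1514200 + 4643100 + 5591950 + 6248000 + 2811750 + 6528000 + 4733150 + 9327900 = 74091950
Sum of weights = 891 + 1370 + 226 + 603 + 1229 + 352 + 163 + 480 + 523 + 1054 = 6891
Weighted mean = 74091950 / 6891 = 10751.988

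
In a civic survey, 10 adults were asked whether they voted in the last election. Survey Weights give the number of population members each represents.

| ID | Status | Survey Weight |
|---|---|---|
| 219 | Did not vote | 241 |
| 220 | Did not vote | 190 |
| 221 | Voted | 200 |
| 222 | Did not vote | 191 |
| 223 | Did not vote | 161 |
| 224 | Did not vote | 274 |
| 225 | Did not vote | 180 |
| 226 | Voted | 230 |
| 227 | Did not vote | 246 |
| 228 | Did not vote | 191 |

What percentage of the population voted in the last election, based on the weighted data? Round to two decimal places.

Sum of weights for 'Voted' = 200 + 230 = 430
Total weight = 241 + 190 + 200 + 191 + 161 + 274 + 180 + 230 + 246 + 191 = 2104
Weighted proportion = 430 / 2104 = 0.20437262 → 20.437262%

20.44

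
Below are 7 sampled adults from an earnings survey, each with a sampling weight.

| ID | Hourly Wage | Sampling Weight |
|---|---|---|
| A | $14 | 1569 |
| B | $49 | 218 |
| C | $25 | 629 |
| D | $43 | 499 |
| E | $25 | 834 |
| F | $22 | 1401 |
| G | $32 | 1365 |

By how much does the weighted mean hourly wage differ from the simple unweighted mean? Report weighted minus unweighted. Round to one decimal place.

Unweighted sum = 14 + 49 + 25 + 43 + 25 + 22 + 32 = 210
Unweighted mean = 210 / 7 = 30
Weighted sum = 165182
Sum of weights = 6515
Weighted mean = 165182 / 6515 = 25.354106
Difference (weighted minus unweighted) = -4.6458941

-4.6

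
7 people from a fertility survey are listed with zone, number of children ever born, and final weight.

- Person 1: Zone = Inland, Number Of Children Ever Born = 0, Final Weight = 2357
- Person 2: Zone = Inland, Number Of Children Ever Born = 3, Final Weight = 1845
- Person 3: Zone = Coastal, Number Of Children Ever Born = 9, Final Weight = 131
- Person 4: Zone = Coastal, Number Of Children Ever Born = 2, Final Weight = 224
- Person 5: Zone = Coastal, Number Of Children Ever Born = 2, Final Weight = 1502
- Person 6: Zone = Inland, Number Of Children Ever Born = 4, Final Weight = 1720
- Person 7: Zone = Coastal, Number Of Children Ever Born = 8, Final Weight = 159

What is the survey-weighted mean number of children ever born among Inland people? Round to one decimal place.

Inland rows: 1, 2, 6
Weighted sum = 0×2357 + 3×1845 + 4×1720
  = 0 + 5535 + 6880 = 12415
Sum of weights = 2357 + 1845 + 1720 = 5922
Weighted mean = 12415 / 5922 = 2.0964201

2.1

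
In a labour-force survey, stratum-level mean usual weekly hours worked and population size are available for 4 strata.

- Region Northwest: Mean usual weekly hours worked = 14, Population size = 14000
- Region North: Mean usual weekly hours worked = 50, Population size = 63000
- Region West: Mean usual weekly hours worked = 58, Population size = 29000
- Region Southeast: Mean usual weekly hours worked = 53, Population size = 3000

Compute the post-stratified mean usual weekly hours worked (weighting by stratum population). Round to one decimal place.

Σ Nₕ·x̄ₕ = 14×14000 + 50×63000 + 58×29000 + 53×3000
  = 5187000
Σ Nₕ = 109000
Overall mean = 5187000 / 109000 = 47.587156

47.6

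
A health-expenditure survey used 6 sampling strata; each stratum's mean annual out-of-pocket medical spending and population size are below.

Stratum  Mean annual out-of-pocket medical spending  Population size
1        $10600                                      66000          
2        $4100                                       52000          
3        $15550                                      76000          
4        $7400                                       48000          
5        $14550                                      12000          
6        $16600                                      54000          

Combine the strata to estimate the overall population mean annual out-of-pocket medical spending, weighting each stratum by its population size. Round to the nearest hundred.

Σ Nₕ·x̄ₕ = 10600×66000 + 4100×52000 + 15550×76000 + 7400×48000 + 14550×12000 + 16600×54000
  = 699600000 + 213200000 + 1181800000 + 355200000 + 174600000 + 896400000 = 3520800000
Σ Nₕ = 66000 + 52000 + 76000 + 48000 + 12000 + 54000 = 308000
Overall mean = 3520800000 / 308000 = 11431.169

11400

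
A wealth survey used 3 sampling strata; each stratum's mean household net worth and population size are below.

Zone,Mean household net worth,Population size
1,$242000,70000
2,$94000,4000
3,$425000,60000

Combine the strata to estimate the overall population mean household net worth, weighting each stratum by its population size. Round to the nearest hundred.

319500

Σ Nₕ·x̄ₕ = 242000×70000 + 94000×4000 + 425000×60000
  = 42816000000
Σ Nₕ = 134000
Overall mean = 42816000000 / 134000 = 319522.39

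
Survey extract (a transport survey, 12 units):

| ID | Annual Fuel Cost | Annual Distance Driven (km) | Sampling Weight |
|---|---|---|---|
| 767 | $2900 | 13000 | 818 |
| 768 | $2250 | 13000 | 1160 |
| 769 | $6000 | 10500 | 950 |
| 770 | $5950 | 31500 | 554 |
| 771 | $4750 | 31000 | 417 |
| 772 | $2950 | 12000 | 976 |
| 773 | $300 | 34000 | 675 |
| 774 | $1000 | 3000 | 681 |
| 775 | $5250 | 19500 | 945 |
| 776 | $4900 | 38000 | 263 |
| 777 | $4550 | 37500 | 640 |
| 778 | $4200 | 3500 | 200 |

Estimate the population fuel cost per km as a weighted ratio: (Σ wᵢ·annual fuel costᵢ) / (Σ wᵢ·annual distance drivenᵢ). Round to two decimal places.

0.19

Σ wᵢ·y = 29723900
Σ wᵢ·x = 13000×818 + 13000×1160 + 10500×950 + 31500×554 + 31000×417 + 12000×976 + 34000×675 + 3000×681 + 19500×945 + 38000×263 + 37500×640 + 3500×200
  = 10634000 + 15080000 + 9975000 + 17451000 + 12927000 + 11712000 + 22950000 + 2043000 + 18427500 + 9994000 + 24000000 + 700000 = 155893500
Ratio = 29723900 / 155893500 = 0.19066799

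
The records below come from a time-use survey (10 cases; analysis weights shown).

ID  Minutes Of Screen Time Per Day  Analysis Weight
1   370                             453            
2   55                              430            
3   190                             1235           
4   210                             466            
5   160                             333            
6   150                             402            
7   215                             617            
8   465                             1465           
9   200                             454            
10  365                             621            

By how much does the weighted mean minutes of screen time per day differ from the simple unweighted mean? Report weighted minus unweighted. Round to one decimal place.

35.1

Unweighted sum = 370 + 55 + 190 + 210 + 160 + 150 + 215 + 465 + 200 + 365 = 2380
Unweighted mean = 2380 / 10 = 238
Weighted sum = 370×453 + 55×430 + 190×1235 + 210×466 + 160×333 + 150×402 + 215×617 + 465×1465 + 200×454 + 365×621
  = 167610 + 23650 + 234650 + 97860 + 53280 + 60300 + 132655 + 681225 + 90800 + 226665 = 1768695
Sum of weights = 453 + 430 + 1235 + 466 + 333 + 402 + 617 + 1465 + 454 + 621 = 6476
Weighted mean = 1768695 / 6476 = 273.11535
Difference (weighted minus unweighted) = 35.115349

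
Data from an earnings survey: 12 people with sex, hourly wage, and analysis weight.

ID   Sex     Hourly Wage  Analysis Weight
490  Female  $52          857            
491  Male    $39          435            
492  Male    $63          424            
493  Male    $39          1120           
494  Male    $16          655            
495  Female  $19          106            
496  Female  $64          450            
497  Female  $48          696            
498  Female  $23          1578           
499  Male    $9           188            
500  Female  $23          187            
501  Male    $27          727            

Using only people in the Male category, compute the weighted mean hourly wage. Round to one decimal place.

Male rows: 491, 492, 493, 494, 499, 501
Weighted sum = 119158
Sum of weights = 435 + 424 + 1120 + 655 + 188 + 727 = 3549
Weighted mean = 119158 / 3549 = 33.575092

33.6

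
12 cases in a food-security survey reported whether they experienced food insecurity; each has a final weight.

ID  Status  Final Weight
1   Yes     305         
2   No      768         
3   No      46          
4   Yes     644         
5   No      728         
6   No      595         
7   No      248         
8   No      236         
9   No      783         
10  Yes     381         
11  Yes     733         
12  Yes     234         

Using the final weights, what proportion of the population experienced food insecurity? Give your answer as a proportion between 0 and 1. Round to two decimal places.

0.40

Sum of weights for 'Yes' = 305 + 644 + 381 + 733 + 234 = 2297
Total weight = 5701
Weighted proportion = 2297 / 5701 = 0.40291177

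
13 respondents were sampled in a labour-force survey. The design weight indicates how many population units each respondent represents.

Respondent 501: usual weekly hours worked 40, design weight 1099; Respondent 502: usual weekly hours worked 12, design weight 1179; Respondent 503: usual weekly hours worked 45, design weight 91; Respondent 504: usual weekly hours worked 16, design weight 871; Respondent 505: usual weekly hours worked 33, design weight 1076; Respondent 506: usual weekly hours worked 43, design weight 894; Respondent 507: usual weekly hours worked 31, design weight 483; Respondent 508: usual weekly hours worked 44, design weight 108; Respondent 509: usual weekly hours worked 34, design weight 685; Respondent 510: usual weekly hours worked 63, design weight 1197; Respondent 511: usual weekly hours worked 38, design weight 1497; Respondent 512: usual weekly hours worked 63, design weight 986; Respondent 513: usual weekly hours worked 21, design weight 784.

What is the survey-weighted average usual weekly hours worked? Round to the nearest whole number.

Weighted sum = 403983
Sum of weights = 10950
Weighted mean = 403983 / 10950 = 36.893425

37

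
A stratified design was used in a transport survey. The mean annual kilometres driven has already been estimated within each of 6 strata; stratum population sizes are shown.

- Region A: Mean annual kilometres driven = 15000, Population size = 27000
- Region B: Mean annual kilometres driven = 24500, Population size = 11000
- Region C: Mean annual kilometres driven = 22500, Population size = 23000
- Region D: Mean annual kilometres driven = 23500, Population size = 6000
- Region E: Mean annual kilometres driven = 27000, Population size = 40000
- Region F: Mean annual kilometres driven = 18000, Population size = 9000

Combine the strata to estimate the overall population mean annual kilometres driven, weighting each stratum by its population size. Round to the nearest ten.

22200

Σ Nₕ·x̄ₕ = 2575000000
Σ Nₕ = 27000 + 11000 + 23000 + 6000 + 40000 + 9000 = 116000
Overall mean = 2575000000 / 116000 = 22198.276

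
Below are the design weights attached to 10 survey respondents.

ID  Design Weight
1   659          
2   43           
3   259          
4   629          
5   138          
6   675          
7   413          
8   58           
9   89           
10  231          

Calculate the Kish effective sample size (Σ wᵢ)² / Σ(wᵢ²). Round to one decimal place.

6.3

Σ wᵢ = 3194
Σ wᵢ² = 434281 + 1849 + 67081 + 395641 + 19044 + 455625 + 170569 + 3364 + 7921 + 53361 = 1608736
n_eff = 3194² / 1608736 = 10201636 / 1608736 = 6.3413985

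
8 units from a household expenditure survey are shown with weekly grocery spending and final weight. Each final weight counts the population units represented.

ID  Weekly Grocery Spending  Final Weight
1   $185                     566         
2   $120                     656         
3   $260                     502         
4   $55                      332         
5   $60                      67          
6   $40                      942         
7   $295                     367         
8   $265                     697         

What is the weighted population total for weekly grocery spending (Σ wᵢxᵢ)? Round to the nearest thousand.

Weighted total = 185×566 + 120×656 + 260×502 + 55×332 + 60×67 + 40×942 + 295×367 + 265×697
  = 104710 + 78720 + 130520 + 18260 + 4020 + 37680 + 108265 + 184705 = 666880

667000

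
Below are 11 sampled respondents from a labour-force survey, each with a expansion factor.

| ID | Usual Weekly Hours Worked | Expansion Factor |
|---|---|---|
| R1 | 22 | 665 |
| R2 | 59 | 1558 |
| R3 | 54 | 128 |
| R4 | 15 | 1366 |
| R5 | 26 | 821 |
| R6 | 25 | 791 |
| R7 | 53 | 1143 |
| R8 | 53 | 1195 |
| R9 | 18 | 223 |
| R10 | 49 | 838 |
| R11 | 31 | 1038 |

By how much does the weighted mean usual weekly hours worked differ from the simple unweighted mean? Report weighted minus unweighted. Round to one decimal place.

1.7

Unweighted sum = 22 + 59 + 54 + 15 + 26 + 25 + 53 + 53 + 18 + 49 + 31 = 405
Unweighted mean = 405 / 11 = 36.818182
Weighted sum = 22×665 + 59×1558 + 54×128 + 15×1366 + 26×821 + 25×791 + 53×1143 + 53×1195 + 18×223 + 49×838 + 31×1038
  = 14630 + 91922 + 6912 + 20490 + 21346 + 19775 + 60579 + 63335 + 4014 + 41062 + 32178 = 376243
Sum of weights = 665 + 1558 + 128 + 1366 + 821 + 791 + 1143 + 1195 + 223 + 838 + 1038 = 9766
Weighted mean = 376243 / 9766 = 38.525804
Difference (weighted minus unweighted) = 1.707622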